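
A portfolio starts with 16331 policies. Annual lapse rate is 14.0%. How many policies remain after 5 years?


remaining = initial * (1 - lapse)^years
= 16331 * (1 - 0.14)^5
= 16331 * 0.470427
= 7682.5436


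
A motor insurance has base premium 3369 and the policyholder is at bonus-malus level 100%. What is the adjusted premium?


adjusted = base * BM_level / 100
= 3369 * 100 / 100
= 3369 * 1.0
= 3369.0


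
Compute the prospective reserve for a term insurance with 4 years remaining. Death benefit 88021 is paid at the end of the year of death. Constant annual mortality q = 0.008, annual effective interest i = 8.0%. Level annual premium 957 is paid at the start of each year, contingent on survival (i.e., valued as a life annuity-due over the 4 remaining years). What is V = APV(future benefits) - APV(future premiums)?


v = 1/(1+i) = 0.925926
APV(future benefits) per unit = sum_{k=0}^{3} k_p_x * q * v^(k+1) = 0.026201
APV(future benefits) = 88021 * 0.026201 = 2306.233
Life annuity-due factor ä_{x:4} = sum_{k=0}^{3} k_p_x * v^k = 3.537127
APV(future premiums) = 957 * 3.537127 = 3385.0306
V = 2306.233 - 3385.0306
= -1078.7976


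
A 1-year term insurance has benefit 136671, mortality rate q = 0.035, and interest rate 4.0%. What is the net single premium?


NSP = benefit * q * v
v = 1/(1+i) = 0.961538
NSP = 136671 * 0.035 * 0.961538
= 4599.5048


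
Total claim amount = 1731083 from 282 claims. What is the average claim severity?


severity = total / number
= 1731083 / 282
= 6138.5922


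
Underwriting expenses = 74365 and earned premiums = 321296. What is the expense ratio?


Expense ratio = expenses / premiums
= 74365 / 321296
= 0.2315


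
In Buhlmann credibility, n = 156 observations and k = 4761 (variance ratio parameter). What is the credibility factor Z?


Z = n / (n + k)
= 156 / (156 + 4761)
= 156 / 4917
= 0.0317


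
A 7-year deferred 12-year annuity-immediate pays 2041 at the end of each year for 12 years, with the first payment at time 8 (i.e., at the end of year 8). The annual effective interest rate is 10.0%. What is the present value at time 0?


PV at time 7 of the 12-year annuity-immediate:
a_n = 2041 * (1-(1+0.1)^(-12))/0.1 = 13906.745
Discount back 7 years to time 0:
PV = 13906.745 * (1+0.1)^(-7)
= 13906.745 * 0.513158
= 7136.3591


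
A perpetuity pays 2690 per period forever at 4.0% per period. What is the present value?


PV = PMT / i
= 2690 / 0.04
= 67250.0


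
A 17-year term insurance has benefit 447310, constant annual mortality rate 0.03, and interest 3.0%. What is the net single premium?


NSP = benefit * sum_{k=0}^{n-1} k_p_x * q * v^(k+1)
With constant q=0.03, v=0.970874
Sum = 0.319758
NSP = 447310 * 0.319758
= 143030.8268


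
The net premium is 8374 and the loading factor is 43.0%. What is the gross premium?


Gross = net * (1 + loading)
= 8374 * (1 + 0.43)
= 8374 * 1.43
= 11974.82


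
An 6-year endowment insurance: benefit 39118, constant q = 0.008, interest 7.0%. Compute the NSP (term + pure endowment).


Term component = 1464.4547
Pure endowment = 6_p_x * v^6 * benefit = 0.95295 * 0.666342 * 39118 = 24839.5663
NSP = 26304.0211


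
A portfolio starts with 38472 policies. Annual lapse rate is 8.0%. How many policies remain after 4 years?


remaining = initial * (1 - lapse)^years
= 38472 * (1 - 0.08)^4
= 38472 * 0.716393
= 27561.07


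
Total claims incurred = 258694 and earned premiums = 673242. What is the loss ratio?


Loss ratio = claims / premiums
= 258694 / 673242
= 0.3843


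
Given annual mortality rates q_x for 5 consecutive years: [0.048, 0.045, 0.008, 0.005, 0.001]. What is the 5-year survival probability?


p_k = 1 - q_k for each year
Survival = product of (1 - q_k)
= 0.952 * 0.955 * 0.992 * 0.995 * 0.999
= 0.8965


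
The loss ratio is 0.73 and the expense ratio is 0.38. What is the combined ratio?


Combined ratio = loss ratio + expense ratio
= 0.73 + 0.38
= 1.11


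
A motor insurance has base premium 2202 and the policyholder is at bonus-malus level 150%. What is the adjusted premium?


adjusted = base * BM_level / 100
= 2202 * 150 / 100
= 2202 * 1.5
= 3303.0


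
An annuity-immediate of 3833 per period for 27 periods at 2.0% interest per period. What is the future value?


FV = PMT * ((1+i)^n - 1) / i
= 3833 * ((1.02)^27 - 1) / 0.02
= 3833 * (1.706886 - 1) / 0.02
= 135474.7932


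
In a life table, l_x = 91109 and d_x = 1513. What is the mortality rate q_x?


q_x = d_x / l_x
= 1513 / 91109
= 0.0166


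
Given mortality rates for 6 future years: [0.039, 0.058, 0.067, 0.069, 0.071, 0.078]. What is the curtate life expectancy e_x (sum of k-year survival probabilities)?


e_x = sum_{k=1}^{n} k_p_x
k_p_x values:
  1_p_x = 0.961
  2_p_x = 0.905262
  3_p_x = 0.844609
  4_p_x = 0.786331
  5_p_x = 0.730502
  6_p_x = 0.673523
e_x = 4.9012


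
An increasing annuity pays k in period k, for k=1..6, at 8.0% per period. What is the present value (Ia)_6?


(Ia)_n = sum_{k=1}^{n} k * v^k, v = 1/(1+i)
v = 0.925926
Sum computed term by term:
(Ia)_6 = 15.1462


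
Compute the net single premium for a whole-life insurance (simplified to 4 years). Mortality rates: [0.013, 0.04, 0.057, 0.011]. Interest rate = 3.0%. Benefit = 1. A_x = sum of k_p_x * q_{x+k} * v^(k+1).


v = 0.970874
Year 0: k_p_x=1.0, q=0.013, term=0.012621
Year 1: k_p_x=0.987, q=0.04, term=0.037214
Year 2: k_p_x=0.94752, q=0.057, term=0.049426
Year 3: k_p_x=0.893511, q=0.011, term=0.008733
A_x = 0.108


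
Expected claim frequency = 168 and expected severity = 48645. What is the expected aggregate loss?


E[S] = E[N] * E[X]
= 168 * 48645
= 8.1724e+06


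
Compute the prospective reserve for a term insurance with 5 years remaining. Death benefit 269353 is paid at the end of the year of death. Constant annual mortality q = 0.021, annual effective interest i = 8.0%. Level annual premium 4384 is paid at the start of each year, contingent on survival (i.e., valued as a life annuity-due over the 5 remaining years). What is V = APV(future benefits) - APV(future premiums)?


v = 1/(1+i) = 0.925926
APV(future benefits) per unit = sum_{k=0}^{4} k_p_x * q * v^(k+1) = 0.080661
APV(future benefits) = 269353 * 0.080661 = 21726.1724
Life annuity-due factor ä_{x:5} = sum_{k=0}^{4} k_p_x * v^k = 4.148259
APV(future premiums) = 4384 * 4.148259 = 18185.9675
V = 21726.1724 - 18185.9675
= 3540.2049


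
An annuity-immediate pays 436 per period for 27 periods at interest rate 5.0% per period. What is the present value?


PV = PMT * (1 - (1+i)^(-n)) / i
= 436 * (1 - (1+0.05)^(-27)) / 0.05
= 436 * (1 - 0.267848) / 0.05
= 436 * 14.643034
= 6384.3627


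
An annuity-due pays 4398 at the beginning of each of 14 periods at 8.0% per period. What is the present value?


PV_due = PMT * (1-(1+i)^(-n))/i * (1+i)
PV_immediate = 36258.1543
PV_due = 36258.1543 * 1.08
= 39158.8066


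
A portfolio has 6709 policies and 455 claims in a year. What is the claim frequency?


frequency = claims / policies
= 455 / 6709
= 0.0678


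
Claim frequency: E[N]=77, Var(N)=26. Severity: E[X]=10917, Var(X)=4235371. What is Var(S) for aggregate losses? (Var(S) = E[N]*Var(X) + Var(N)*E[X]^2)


Var(S) = E[N]*Var(X) + Var(N)*E[X]^2
= 77*4235371 + 26*10917^2
= 326123567 + 3098703114
= 3.4248e+09


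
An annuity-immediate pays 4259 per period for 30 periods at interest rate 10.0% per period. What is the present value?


PV = PMT * (1 - (1+i)^(-n)) / i
= 4259 * (1 - (1+0.1)^(-30)) / 0.1
= 4259 * (1 - 0.057309) / 0.1
= 4259 * 9.426914
= 40149.2287


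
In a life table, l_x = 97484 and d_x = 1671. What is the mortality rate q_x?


q_x = d_x / l_x
= 1671 / 97484
= 0.0171


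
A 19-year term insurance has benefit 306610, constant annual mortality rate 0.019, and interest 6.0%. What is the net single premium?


NSP = benefit * sum_{k=0}^{n-1} k_p_x * q * v^(k+1)
With constant q=0.019, v=0.943396
Sum = 0.185295
NSP = 306610 * 0.185295
= 56813.3776


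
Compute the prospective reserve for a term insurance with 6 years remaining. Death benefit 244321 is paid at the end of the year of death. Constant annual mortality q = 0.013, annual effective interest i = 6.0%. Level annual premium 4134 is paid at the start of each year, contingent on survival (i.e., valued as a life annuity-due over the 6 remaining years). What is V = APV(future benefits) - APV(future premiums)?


v = 1/(1+i) = 0.943396
APV(future benefits) per unit = sum_{k=0}^{5} k_p_x * q * v^(k+1) = 0.062021
APV(future benefits) = 244321 * 0.062021 = 15152.955
Life annuity-due factor ä_{x:6} = sum_{k=0}^{5} k_p_x * v^k = 5.057071
APV(future premiums) = 4134 * 5.057071 = 20905.9314
V = 15152.955 - 20905.9314
= -5752.9764


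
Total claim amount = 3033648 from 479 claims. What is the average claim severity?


severity = total / number
= 3033648 / 479
= 6333.2944


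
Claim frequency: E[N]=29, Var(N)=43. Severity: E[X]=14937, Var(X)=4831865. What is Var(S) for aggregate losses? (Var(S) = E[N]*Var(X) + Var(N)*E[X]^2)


Var(S) = E[N]*Var(X) + Var(N)*E[X]^2
= 29*4831865 + 43*14937^2
= 140124085 + 9593900667
= 9.7340e+09


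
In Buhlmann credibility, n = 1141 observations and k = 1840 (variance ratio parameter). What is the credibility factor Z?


Z = n / (n + k)
= 1141 / (1141 + 1840)
= 1141 / 2981
= 0.3828


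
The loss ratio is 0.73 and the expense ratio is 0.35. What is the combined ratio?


Combined ratio = loss ratio + expense ratio
= 0.73 + 0.35
= 1.08


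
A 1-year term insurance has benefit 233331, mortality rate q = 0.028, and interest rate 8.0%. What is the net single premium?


NSP = benefit * q * v
v = 1/(1+i) = 0.925926
NSP = 233331 * 0.028 * 0.925926
= 6049.3222


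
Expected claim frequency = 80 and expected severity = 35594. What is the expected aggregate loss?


E[S] = E[N] * E[X]
= 80 * 35594
= 2.8475e+06


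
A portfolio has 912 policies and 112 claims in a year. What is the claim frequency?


frequency = claims / policies
= 112 / 912
= 0.1228


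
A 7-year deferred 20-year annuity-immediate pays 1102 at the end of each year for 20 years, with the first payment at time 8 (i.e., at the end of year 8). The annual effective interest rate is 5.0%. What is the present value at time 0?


PV at time 7 of the 20-year annuity-immediate:
a_n = 1102 * (1-(1+0.05)^(-20))/0.05 = 13733.3558
Discount back 7 years to time 0:
PV = 13733.3558 * (1+0.05)^(-7)
= 13733.3558 * 0.710681
= 9760.0396


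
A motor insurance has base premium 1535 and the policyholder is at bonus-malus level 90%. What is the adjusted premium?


adjusted = base * BM_level / 100
= 1535 * 90 / 100
= 1535 * 0.9
= 1381.5


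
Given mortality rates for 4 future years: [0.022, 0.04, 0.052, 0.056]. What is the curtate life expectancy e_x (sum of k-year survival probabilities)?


e_x = sum_{k=1}^{n} k_p_x
k_p_x values:
  1_p_x = 0.978
  2_p_x = 0.93888
  3_p_x = 0.890058
  4_p_x = 0.840215
e_x = 3.6472


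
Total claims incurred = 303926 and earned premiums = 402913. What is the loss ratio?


Loss ratio = claims / premiums
= 303926 / 402913
= 0.7543


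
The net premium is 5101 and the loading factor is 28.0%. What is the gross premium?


Gross = net * (1 + loading)
= 5101 * (1 + 0.28)
= 5101 * 1.28
= 6529.28


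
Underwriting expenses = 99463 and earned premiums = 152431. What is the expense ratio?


Expense ratio = expenses / premiums
= 99463 / 152431
= 0.6525


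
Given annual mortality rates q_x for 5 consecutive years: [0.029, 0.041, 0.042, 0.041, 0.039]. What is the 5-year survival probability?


p_k = 1 - q_k for each year
Survival = product of (1 - q_k)
= 0.971 * 0.959 * 0.958 * 0.959 * 0.961
= 0.8221


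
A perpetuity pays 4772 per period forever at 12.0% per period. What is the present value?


PV = PMT / i
= 4772 / 0.12
= 39766.6667


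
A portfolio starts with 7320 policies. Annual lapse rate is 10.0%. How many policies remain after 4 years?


remaining = initial * (1 - lapse)^years
= 7320 * (1 - 0.1)^4
= 7320 * 0.6561
= 4802.652


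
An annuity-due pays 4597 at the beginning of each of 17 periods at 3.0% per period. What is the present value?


PV_due = PMT * (1-(1+i)^(-n))/i * (1+i)
PV_immediate = 60524.6466
PV_due = 60524.6466 * 1.03
= 62340.386


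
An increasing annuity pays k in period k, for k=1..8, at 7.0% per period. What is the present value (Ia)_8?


(Ia)_n = sum_{k=1}^{n} k * v^k, v = 1/(1+i)
v = 0.934579
Sum computed term by term:
(Ia)_8 = 24.7602


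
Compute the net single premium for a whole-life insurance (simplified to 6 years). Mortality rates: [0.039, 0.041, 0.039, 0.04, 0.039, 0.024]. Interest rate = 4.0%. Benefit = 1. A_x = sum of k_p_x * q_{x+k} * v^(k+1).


v = 0.961538
Year 0: k_p_x=1.0, q=0.039, term=0.0375
Year 1: k_p_x=0.961, q=0.041, term=0.036428
Year 2: k_p_x=0.921599, q=0.039, term=0.031953
Year 3: k_p_x=0.885657, q=0.04, term=0.030283
Year 4: k_p_x=0.85023, q=0.039, term=0.027254
Year 5: k_p_x=0.817071, q=0.024, term=0.015498
A_x = 0.1789


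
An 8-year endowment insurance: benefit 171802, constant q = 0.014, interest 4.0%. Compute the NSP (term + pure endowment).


Term component = 15466.8368
Pure endowment = 8_p_x * v^8 * benefit = 0.893337 * 0.73069 * 171802 = 112144.2008
NSP = 127611.0377


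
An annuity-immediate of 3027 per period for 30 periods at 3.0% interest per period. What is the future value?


FV = PMT * ((1+i)^n - 1) / i
= 3027 * ((1.03)^30 - 1) / 0.03
= 3027 * (2.427262 - 1) / 0.03
= 144010.7833


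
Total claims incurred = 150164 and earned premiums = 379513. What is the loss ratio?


Loss ratio = claims / premiums
= 150164 / 379513
= 0.3957


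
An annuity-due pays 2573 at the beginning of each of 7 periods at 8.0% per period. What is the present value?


PV_due = PMT * (1-(1+i)^(-n))/i * (1+i)
PV_immediate = 13395.9902
PV_due = 13395.9902 * 1.08
= 14467.6694


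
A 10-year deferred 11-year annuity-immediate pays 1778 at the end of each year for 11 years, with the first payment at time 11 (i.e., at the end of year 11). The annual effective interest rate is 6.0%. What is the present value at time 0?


PV at time 10 of the 11-year annuity-immediate:
a_n = 1778 * (1-(1+0.06)^(-11))/0.06 = 14022.863
Discount back 10 years to time 0:
PV = 14022.863 * (1+0.06)^(-10)
= 14022.863 * 0.558395
= 7830.2935


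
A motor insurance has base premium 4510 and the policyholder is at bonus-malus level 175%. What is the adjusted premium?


adjusted = base * BM_level / 100
= 4510 * 175 / 100
= 4510 * 1.75
= 7892.5


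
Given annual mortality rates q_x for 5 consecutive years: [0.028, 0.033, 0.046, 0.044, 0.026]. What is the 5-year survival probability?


p_k = 1 - q_k for each year
Survival = product of (1 - q_k)
= 0.972 * 0.967 * 0.954 * 0.956 * 0.974
= 0.8349


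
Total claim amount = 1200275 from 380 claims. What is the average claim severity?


severity = total / number
= 1200275 / 380
= 3158.6184


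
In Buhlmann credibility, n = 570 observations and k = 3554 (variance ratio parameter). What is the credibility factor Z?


Z = n / (n + k)
= 570 / (570 + 3554)
= 570 / 4124
= 0.1382


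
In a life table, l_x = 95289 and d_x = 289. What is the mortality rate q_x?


q_x = d_x / l_x
= 289 / 95289
= 0.003


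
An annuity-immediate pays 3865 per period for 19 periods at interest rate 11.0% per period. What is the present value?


PV = PMT * (1 - (1+i)^(-n)) / i
= 3865 * (1 - (1+0.11)^(-19)) / 0.11
= 3865 * (1 - 0.137678) / 0.11
= 3865 * 7.839294
= 30298.8721


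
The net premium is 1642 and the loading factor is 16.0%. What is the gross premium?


Gross = net * (1 + loading)
= 1642 * (1 + 0.16)
= 1642 * 1.16
= 1904.72


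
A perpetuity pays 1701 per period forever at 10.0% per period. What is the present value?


PV = PMT / i
= 1701 / 0.1
= 17010.0


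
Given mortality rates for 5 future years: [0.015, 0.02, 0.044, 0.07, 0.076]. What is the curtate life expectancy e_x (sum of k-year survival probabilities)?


e_x = sum_{k=1}^{n} k_p_x
k_p_x values:
  1_p_x = 0.985
  2_p_x = 0.9653
  3_p_x = 0.922827
  4_p_x = 0.858229
  5_p_x = 0.793004
e_x = 4.5244


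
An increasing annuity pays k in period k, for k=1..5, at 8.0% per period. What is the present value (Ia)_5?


(Ia)_n = sum_{k=1}^{n} k * v^k, v = 1/(1+i)
v = 0.925926
Sum computed term by term:
(Ia)_5 = 11.3651


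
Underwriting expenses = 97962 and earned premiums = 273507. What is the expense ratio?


Expense ratio = expenses / premiums
= 97962 / 273507
= 0.3582


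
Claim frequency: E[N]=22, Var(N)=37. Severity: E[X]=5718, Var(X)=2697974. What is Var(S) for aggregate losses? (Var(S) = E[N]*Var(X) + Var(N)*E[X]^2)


Var(S) = E[N]*Var(X) + Var(N)*E[X]^2
= 22*2697974 + 37*5718^2
= 59355428 + 1209734388
= 1.2691e+09


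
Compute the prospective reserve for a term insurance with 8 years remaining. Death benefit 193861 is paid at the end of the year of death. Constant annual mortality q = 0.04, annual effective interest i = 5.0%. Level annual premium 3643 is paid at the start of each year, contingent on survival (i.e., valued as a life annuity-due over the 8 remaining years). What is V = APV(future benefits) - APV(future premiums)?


v = 1/(1+i) = 0.952381
APV(future benefits) per unit = sum_{k=0}^{7} k_p_x * q * v^(k+1) = 0.227438
APV(future benefits) = 193861 * 0.227438 = 44091.3269
Life annuity-due factor ä_{x:8} = sum_{k=0}^{7} k_p_x * v^k = 5.970243
APV(future premiums) = 3643 * 5.970243 = 21749.5962
V = 44091.3269 - 21749.5962
= 22341.7307


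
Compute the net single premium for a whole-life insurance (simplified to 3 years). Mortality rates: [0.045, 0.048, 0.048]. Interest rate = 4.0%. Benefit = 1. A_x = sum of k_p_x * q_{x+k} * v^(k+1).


v = 0.961538
Year 0: k_p_x=1.0, q=0.045, term=0.043269
Year 1: k_p_x=0.955, q=0.048, term=0.042382
Year 2: k_p_x=0.90916, q=0.048, term=0.038796
A_x = 0.1244


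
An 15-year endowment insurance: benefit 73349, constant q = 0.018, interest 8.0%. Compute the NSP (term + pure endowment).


Term component = 10238.1417
Pure endowment = 15_p_x * v^15 * benefit = 0.761504 * 0.315242 * 73349 = 17608.0062
NSP = 27846.1479


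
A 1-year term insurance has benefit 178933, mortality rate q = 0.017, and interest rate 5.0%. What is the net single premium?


NSP = benefit * q * v
v = 1/(1+i) = 0.952381
NSP = 178933 * 0.017 * 0.952381
= 2897.0105


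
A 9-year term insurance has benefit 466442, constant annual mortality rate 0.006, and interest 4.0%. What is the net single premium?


NSP = benefit * sum_{k=0}^{n-1} k_p_x * q * v^(k+1)
With constant q=0.006, v=0.961538
Sum = 0.043625
NSP = 466442 * 0.043625
= 20348.3312


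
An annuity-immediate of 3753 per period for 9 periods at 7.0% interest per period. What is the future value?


FV = PMT * ((1+i)^n - 1) / i
= 3753 * ((1.07)^9 - 1) / 0.07
= 3753 * (1.838459 - 1) / 0.07
= 44953.3918


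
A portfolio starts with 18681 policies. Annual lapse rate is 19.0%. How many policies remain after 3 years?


remaining = initial * (1 - lapse)^years
= 18681 * (1 - 0.19)^3
= 18681 * 0.531441
= 9927.8493


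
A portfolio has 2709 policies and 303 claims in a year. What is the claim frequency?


frequency = claims / policies
= 303 / 2709
= 0.1118


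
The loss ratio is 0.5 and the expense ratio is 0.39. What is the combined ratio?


Combined ratio = loss ratio + expense ratio
= 0.5 + 0.39
= 0.89


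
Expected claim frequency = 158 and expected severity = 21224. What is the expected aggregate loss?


E[S] = E[N] * E[X]
= 158 * 21224
= 3.3534e+06


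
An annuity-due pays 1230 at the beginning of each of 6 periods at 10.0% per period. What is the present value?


PV_due = PMT * (1-(1+i)^(-n))/i * (1+i)
PV_immediate = 5356.9707
PV_due = 5356.9707 * 1.1
= 5892.6677


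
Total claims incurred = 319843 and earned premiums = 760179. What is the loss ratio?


Loss ratio = claims / premiums
= 319843 / 760179
= 0.4207


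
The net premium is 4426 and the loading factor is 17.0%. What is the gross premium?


Gross = net * (1 + loading)
= 4426 * (1 + 0.17)
= 4426 * 1.17
= 5178.42


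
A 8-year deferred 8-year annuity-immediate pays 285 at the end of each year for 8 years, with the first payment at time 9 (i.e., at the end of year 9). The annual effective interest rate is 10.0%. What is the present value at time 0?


PV at time 8 of the 8-year annuity-immediate:
a_n = 285 * (1-(1+0.1)^(-8))/0.1 = 1520.454
Discount back 8 years to time 0:
PV = 1520.454 * (1+0.1)^(-8)
= 1520.454 * 0.466507
= 709.303


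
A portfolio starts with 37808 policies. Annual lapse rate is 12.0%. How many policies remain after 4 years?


remaining = initial * (1 - lapse)^years
= 37808 * (1 - 0.12)^4
= 37808 * 0.599695
= 22673.2822


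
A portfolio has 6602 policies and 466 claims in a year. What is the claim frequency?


frequency = claims / policies
= 466 / 6602
= 0.0706


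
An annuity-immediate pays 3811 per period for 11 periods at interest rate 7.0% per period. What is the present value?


PV = PMT * (1 - (1+i)^(-n)) / i
= 3811 * (1 - (1+0.07)^(-11)) / 0.07
= 3811 * (1 - 0.475093) / 0.07
= 3811 * 7.498674
= 28577.4479


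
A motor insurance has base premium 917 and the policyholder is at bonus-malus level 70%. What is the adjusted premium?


adjusted = base * BM_level / 100
= 917 * 70 / 100
= 917 * 0.7
= 641.9


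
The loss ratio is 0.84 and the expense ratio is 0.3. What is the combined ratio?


Combined ratio = loss ratio + expense ratio
= 0.84 + 0.3
= 1.14


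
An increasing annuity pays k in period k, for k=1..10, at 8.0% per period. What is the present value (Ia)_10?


(Ia)_n = sum_{k=1}^{n} k * v^k, v = 1/(1+i)
v = 0.925926
Sum computed term by term:
(Ia)_10 = 32.6869


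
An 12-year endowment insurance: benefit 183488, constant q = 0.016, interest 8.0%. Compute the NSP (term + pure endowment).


Term component = 20574.1344
Pure endowment = 12_p_x * v^12 * benefit = 0.824027 * 0.397114 * 183488 = 60043.1934
NSP = 80617.3278


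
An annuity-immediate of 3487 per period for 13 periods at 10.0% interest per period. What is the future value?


FV = PMT * ((1+i)^n - 1) / i
= 3487 * ((1.1)^13 - 1) / 0.1
= 3487 * (3.452271 - 1) / 0.1
= 85510.6972


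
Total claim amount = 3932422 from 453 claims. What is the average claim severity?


severity = total / number
= 3932422 / 453
= 8680.8433


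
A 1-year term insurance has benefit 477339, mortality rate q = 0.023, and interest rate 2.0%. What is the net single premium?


NSP = benefit * q * v
v = 1/(1+i) = 0.980392
NSP = 477339 * 0.023 * 0.980392
= 10763.5265


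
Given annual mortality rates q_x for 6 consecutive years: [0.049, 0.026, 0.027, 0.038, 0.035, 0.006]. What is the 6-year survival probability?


p_k = 1 - q_k for each year
Survival = product of (1 - q_k)
= 0.951 * 0.974 * 0.973 * 0.962 * 0.965 * 0.994
= 0.8317


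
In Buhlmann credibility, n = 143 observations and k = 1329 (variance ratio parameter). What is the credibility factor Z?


Z = n / (n + k)
= 143 / (143 + 1329)
= 143 / 1472
= 0.0971


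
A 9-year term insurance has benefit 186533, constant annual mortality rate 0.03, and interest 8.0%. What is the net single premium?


NSP = benefit * sum_{k=0}^{n-1} k_p_x * q * v^(k+1)
With constant q=0.03, v=0.925926
Sum = 0.169008
NSP = 186533 * 0.169008
= 31525.5285


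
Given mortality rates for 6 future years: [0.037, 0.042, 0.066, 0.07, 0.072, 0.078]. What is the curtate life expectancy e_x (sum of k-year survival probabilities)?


e_x = sum_{k=1}^{n} k_p_x
k_p_x values:
  1_p_x = 0.963
  2_p_x = 0.922554
  3_p_x = 0.861665
  4_p_x = 0.801349
  5_p_x = 0.743652
  6_p_x = 0.685647
e_x = 4.9779


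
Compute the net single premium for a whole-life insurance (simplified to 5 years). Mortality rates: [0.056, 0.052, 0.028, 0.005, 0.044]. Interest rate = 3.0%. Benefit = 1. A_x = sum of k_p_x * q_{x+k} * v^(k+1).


v = 0.970874
Year 0: k_p_x=1.0, q=0.056, term=0.054369
Year 1: k_p_x=0.944, q=0.052, term=0.04627
Year 2: k_p_x=0.894912, q=0.028, term=0.022931
Year 3: k_p_x=0.869854, q=0.005, term=0.003864
Year 4: k_p_x=0.865505, q=0.044, term=0.03285
A_x = 0.1603


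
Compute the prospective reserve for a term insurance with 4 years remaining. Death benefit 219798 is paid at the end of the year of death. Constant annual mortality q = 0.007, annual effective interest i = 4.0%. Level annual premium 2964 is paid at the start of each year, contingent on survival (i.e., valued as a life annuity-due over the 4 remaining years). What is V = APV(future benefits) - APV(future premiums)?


v = 1/(1+i) = 0.961538
APV(future benefits) per unit = sum_{k=0}^{3} k_p_x * q * v^(k+1) = 0.025152
APV(future benefits) = 219798 * 0.025152 = 5528.4402
Life annuity-due factor ä_{x:4} = sum_{k=0}^{3} k_p_x * v^k = 3.736923
APV(future premiums) = 2964 * 3.736923 = 11076.2405
V = 5528.4402 - 11076.2405
= -5547.8003


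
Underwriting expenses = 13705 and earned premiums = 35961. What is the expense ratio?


Expense ratio = expenses / premiums
= 13705 / 35961
= 0.3811


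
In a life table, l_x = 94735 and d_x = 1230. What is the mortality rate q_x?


q_x = d_x / l_x
= 1230 / 94735
= 0.013


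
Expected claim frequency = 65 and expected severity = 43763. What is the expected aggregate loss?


E[S] = E[N] * E[X]
= 65 * 43763
= 2.8446e+06


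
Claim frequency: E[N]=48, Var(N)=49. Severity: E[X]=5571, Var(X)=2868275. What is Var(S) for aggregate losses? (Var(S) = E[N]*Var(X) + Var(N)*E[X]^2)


Var(S) = E[N]*Var(X) + Var(N)*E[X]^2
= 48*2868275 + 49*5571^2
= 137677200 + 1520766009
= 1.6584e+09


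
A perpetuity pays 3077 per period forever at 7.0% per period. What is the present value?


PV = PMT / i
= 3077 / 0.07
= 43957.1429


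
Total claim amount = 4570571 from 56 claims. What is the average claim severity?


severity = total / number
= 4570571 / 56
= 81617.3393


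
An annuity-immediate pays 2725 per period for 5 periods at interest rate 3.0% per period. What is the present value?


PV = PMT * (1 - (1+i)^(-n)) / i
= 2725 * (1 - (1+0.03)^(-5)) / 0.03
= 2725 * (1 - 0.862609) / 0.03
= 2725 * 4.579707
= 12479.7021


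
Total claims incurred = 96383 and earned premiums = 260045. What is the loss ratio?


Loss ratio = claims / premiums
= 96383 / 260045
= 0.3706


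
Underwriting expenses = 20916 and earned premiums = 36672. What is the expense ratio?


Expense ratio = expenses / premiums
= 20916 / 36672
= 0.5704


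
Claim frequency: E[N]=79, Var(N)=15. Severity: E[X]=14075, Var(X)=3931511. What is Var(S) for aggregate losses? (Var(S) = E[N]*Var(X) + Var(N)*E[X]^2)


Var(S) = E[N]*Var(X) + Var(N)*E[X]^2
= 79*3931511 + 15*14075^2
= 310589369 + 2971584375
= 3.2822e+09


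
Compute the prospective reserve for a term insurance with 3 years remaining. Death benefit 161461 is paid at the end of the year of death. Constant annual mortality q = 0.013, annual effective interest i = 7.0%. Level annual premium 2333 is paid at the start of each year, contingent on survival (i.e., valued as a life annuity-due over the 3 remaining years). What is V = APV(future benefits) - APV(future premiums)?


v = 1/(1+i) = 0.934579
APV(future benefits) per unit = sum_{k=0}^{2} k_p_x * q * v^(k+1) = 0.033694
APV(future benefits) = 161461 * 0.033694 = 5440.3286
Life annuity-due factor ä_{x:3} = sum_{k=0}^{2} k_p_x * v^k = 2.773307
APV(future premiums) = 2333 * 2.773307 = 6470.1249
V = 5440.3286 - 6470.1249
= -1029.7962


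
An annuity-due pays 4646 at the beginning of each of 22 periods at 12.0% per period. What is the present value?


PV_due = PMT * (1-(1+i)^(-n))/i * (1+i)
PV_immediate = 35517.0241
PV_due = 35517.0241 * 1.12
= 39779.067


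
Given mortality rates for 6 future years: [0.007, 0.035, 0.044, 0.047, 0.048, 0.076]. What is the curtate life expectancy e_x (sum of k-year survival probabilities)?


e_x = sum_{k=1}^{n} k_p_x
k_p_x values:
  1_p_x = 0.993
  2_p_x = 0.958245
  3_p_x = 0.916082
  4_p_x = 0.873026
  5_p_x = 0.831121
  6_p_x = 0.767956
e_x = 5.3394


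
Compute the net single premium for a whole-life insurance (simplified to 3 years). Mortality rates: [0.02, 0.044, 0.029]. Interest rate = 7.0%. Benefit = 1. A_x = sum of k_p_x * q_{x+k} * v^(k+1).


v = 0.934579
Year 0: k_p_x=1.0, q=0.02, term=0.018692
Year 1: k_p_x=0.98, q=0.044, term=0.037663
Year 2: k_p_x=0.93688, q=0.029, term=0.022178
A_x = 0.0785


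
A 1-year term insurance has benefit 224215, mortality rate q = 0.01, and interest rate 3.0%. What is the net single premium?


NSP = benefit * q * v
v = 1/(1+i) = 0.970874
NSP = 224215 * 0.01 * 0.970874
= 2176.8447


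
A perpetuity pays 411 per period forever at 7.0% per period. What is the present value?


PV = PMT / i
= 411 / 0.07
= 5871.4286


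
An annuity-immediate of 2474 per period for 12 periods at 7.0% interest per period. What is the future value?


FV = PMT * ((1+i)^n - 1) / i
= 2474 * ((1.07)^12 - 1) / 0.07
= 2474 * (2.252192 - 1) / 0.07
= 44256.0284


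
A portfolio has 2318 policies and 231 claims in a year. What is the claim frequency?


frequency = claims / policies
= 231 / 2318
= 0.0997


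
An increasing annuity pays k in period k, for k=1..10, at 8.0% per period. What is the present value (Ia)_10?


(Ia)_n = sum_{k=1}^{n} k * v^k, v = 1/(1+i)
v = 0.925926
Sum computed term by term:
(Ia)_10 = 32.6869


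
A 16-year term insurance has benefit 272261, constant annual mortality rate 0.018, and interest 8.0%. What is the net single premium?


NSP = benefit * sum_{k=0}^{n-1} k_p_x * q * v^(k+1)
With constant q=0.018, v=0.925926
Sum = 0.143582
NSP = 272261 * 0.143582
= 39091.8248


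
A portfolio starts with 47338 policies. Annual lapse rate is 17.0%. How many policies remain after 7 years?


remaining = initial * (1 - lapse)^years
= 47338 * (1 - 0.17)^7
= 47338 * 0.271361
= 12845.6638


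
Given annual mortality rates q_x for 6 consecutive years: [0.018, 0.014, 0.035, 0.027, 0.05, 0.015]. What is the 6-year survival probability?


p_k = 1 - q_k for each year
Survival = product of (1 - q_k)
= 0.982 * 0.986 * 0.965 * 0.973 * 0.95 * 0.985
= 0.8507


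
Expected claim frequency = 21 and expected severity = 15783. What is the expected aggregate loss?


E[S] = E[N] * E[X]
= 21 * 15783
= 331443


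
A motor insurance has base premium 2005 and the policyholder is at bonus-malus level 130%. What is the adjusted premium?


adjusted = base * BM_level / 100
= 2005 * 130 / 100
= 2005 * 1.3
= 2606.5


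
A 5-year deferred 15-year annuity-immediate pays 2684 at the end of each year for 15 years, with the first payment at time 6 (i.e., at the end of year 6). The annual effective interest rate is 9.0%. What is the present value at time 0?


PV at time 5 of the 15-year annuity-immediate:
a_n = 2684 * (1-(1+0.09)^(-15))/0.09 = 21634.8877
Discount back 5 years to time 0:
PV = 21634.8877 * (1+0.09)^(-5)
= 21634.8877 * 0.649931
= 14061.1926


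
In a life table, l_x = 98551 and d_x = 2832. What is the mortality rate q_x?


q_x = d_x / l_x
= 2832 / 98551
= 0.0287


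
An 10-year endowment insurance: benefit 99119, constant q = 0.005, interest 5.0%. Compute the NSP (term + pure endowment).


Term component = 3749.4094
Pure endowment = 10_p_x * v^10 * benefit = 0.95111 * 0.613913 * 99119 = 57875.4963
NSP = 61624.9058


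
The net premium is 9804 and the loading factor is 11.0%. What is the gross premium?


Gross = net * (1 + loading)
= 9804 * (1 + 0.11)
= 9804 * 1.11
= 10882.44


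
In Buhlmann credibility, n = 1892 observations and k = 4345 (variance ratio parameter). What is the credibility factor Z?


Z = n / (n + k)
= 1892 / (1892 + 4345)
= 1892 / 6237
= 0.3034


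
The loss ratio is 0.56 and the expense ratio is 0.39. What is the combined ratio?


Combined ratio = loss ratio + expense ratio
= 0.56 + 0.39
= 0.95


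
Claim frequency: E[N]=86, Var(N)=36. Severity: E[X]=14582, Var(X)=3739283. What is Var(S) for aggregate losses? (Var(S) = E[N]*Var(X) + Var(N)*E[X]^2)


Var(S) = E[N]*Var(X) + Var(N)*E[X]^2
= 86*3739283 + 36*14582^2
= 321578338 + 7654850064
= 7.9764e+09


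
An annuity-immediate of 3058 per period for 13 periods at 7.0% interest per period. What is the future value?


FV = PMT * ((1+i)^n - 1) / i
= 3058 * ((1.07)^13 - 1) / 0.07
= 3058 * (2.409845 - 1) / 0.07
= 61590.0859


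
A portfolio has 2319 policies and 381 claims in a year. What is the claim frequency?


frequency = claims / policies
= 381 / 2319
= 0.1643


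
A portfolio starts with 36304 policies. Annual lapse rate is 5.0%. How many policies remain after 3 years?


remaining = initial * (1 - lapse)^years
= 36304 * (1 - 0.05)^3
= 36304 * 0.857375
= 31126.142


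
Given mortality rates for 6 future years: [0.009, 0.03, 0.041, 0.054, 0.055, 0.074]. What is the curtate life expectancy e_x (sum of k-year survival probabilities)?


e_x = sum_{k=1}^{n} k_p_x
k_p_x values:
  1_p_x = 0.991
  2_p_x = 0.96127
  3_p_x = 0.921858
  4_p_x = 0.872078
  5_p_x = 0.824113
  6_p_x = 0.763129
e_x = 5.3334


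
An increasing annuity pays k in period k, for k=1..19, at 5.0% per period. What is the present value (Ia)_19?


(Ia)_n = sum_{k=1}^{n} k * v^k, v = 1/(1+i)
v = 0.952381
Sum computed term by term:
(Ia)_19 = 103.4128


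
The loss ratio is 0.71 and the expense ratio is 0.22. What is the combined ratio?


Combined ratio = loss ratio + expense ratio
= 0.71 + 0.22
= 0.93


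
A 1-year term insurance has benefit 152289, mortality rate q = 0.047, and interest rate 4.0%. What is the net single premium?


NSP = benefit * q * v
v = 1/(1+i) = 0.961538
NSP = 152289 * 0.047 * 0.961538
= 6882.2913


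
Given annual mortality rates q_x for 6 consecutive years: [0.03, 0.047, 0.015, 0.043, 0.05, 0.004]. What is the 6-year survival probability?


p_k = 1 - q_k for each year
Survival = product of (1 - q_k)
= 0.97 * 0.953 * 0.985 * 0.957 * 0.95 * 0.996
= 0.8245


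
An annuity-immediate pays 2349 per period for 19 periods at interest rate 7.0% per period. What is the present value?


PV = PMT * (1 - (1+i)^(-n)) / i
= 2349 * (1 - (1+0.07)^(-19)) / 0.07
= 2349 * (1 - 0.276508) / 0.07
= 2349 * 10.335595
= 24278.3132


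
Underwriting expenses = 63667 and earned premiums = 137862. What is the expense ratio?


Expense ratio = expenses / premiums
= 63667 / 137862
= 0.4618


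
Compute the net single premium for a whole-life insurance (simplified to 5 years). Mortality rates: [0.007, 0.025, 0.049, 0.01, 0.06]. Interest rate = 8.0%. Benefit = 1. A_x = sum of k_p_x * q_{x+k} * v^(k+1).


v = 0.925926
Year 0: k_p_x=1.0, q=0.007, term=0.006481
Year 1: k_p_x=0.993, q=0.025, term=0.021283
Year 2: k_p_x=0.968175, q=0.049, term=0.03766
Year 3: k_p_x=0.920734, q=0.01, term=0.006768
Year 4: k_p_x=0.911527, q=0.06, term=0.037222
A_x = 0.1094


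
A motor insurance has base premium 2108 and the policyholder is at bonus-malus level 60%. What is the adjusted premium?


adjusted = base * BM_level / 100
= 2108 * 60 / 100
= 2108 * 0.6
= 1264.8


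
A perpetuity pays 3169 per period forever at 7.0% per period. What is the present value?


PV = PMT / i
= 3169 / 0.07
= 45271.4286


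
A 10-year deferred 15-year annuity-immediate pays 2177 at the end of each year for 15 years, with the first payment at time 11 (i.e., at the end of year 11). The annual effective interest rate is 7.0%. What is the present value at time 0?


PV at time 10 of the 15-year annuity-immediate:
a_n = 2177 * (1-(1+0.07)^(-15))/0.07 = 19827.9288
Discount back 10 years to time 0:
PV = 19827.9288 * (1+0.07)^(-10)
= 19827.9288 * 0.508349
= 10079.5136


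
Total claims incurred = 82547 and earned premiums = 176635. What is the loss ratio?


Loss ratio = claims / premiums
= 82547 / 176635
= 0.4673


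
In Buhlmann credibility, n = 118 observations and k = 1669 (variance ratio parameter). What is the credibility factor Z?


Z = n / (n + k)
= 118 / (118 + 1669)
= 118 / 1787
= 0.066


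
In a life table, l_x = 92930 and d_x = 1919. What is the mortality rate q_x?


q_x = d_x / l_x
= 1919 / 92930
= 0.0206


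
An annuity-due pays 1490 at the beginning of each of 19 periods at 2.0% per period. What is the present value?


PV_due = PMT * (1-(1+i)^(-n))/i * (1+i)
PV_immediate = 23360.9084
PV_due = 23360.9084 * 1.02
= 23828.1266


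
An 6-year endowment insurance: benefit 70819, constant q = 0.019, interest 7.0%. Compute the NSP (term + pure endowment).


Term component = 6139.7293
Pure endowment = 6_p_x * v^6 * benefit = 0.89128 * 0.666342 * 70819 = 42059.2155
NSP = 48198.9448


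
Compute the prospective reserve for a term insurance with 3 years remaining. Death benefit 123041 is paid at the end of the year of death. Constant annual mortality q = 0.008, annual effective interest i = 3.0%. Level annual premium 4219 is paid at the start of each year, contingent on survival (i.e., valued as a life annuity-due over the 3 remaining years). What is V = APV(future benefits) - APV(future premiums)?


v = 1/(1+i) = 0.970874
APV(future benefits) per unit = sum_{k=0}^{2} k_p_x * q * v^(k+1) = 0.022452
APV(future benefits) = 123041 * 0.022452 = 2762.5036
Life annuity-due factor ä_{x:3} = sum_{k=0}^{2} k_p_x * v^k = 2.890681
APV(future premiums) = 4219 * 2.890681 = 12195.7852
V = 2762.5036 - 12195.7852
= -9433.2816


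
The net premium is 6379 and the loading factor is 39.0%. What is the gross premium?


Gross = net * (1 + loading)
= 6379 * (1 + 0.39)
= 6379 * 1.39
= 8866.81


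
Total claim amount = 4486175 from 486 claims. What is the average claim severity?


severity = total / number
= 4486175 / 486
= 9230.8128


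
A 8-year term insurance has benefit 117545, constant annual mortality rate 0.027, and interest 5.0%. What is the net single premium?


NSP = benefit * sum_{k=0}^{n-1} k_p_x * q * v^(k+1)
With constant q=0.027, v=0.952381
Sum = 0.159989
NSP = 117545 * 0.159989
= 18805.8564


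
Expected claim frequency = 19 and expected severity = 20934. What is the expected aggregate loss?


E[S] = E[N] * E[X]
= 19 * 20934
= 397746


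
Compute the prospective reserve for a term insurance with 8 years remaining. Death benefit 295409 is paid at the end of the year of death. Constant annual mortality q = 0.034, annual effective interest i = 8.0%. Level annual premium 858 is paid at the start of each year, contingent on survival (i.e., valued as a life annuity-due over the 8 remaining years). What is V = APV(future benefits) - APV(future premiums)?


v = 1/(1+i) = 0.925926
APV(future benefits) per unit = sum_{k=0}^{7} k_p_x * q * v^(k+1) = 0.176065
APV(future benefits) = 295409 * 0.176065 = 52011.2912
Life annuity-due factor ä_{x:8} = sum_{k=0}^{7} k_p_x * v^k = 5.592664
APV(future premiums) = 858 * 5.592664 = 4798.506
V = 52011.2912 - 4798.506
= 47212.7852


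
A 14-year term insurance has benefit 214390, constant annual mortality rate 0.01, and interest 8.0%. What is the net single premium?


NSP = benefit * sum_{k=0}^{n-1} k_p_x * q * v^(k+1)
With constant q=0.01, v=0.925926
Sum = 0.078247
NSP = 214390 * 0.078247
= 16775.4433


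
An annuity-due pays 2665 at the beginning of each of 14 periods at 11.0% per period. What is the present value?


PV_due = PMT * (1-(1+i)^(-n))/i * (1+i)
PV_immediate = 18606.6708
PV_due = 18606.6708 * 1.11
= 20653.4046


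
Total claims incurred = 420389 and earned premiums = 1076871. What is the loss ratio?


Loss ratio = claims / premiums
= 420389 / 1076871
= 0.3904


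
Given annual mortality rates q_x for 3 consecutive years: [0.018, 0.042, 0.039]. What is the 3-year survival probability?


p_k = 1 - q_k for each year
Survival = product of (1 - q_k)
= 0.982 * 0.958 * 0.961
= 0.9041
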